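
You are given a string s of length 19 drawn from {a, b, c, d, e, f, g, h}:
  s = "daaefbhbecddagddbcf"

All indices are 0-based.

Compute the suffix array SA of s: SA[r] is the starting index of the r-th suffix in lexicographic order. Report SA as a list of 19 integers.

sorted suffixes:
  #0 SA[0]=1  'aaefbhbecddagddbcf'
  #1 SA[1]=2  'aefbhbecddagddbcf'
  #2 SA[2]=12  'agddbcf'
  #3 SA[3]=16  'bcf'
  #4 SA[4]=7  'becddagddbcf'
  #5 SA[5]=5  'bhbecddagddbcf'
  #6 SA[6]=9  'cddagddbcf'
  #7 SA[7]=17  'cf'
  #8 SA[8]=0  'daaefbhbecddagddbcf'
  #9 SA[9]=11  'dagddbcf'
  #10 SA[10]=15  'dbcf'
  #11 SA[11]=10  'ddagddbcf'
  #12 SA[12]=14  'ddbcf'
  #13 SA[13]=8  'ecddagddbcf'
  #14 SA[14]=3  'efbhbecddagddbcf'
  #15 SA[15]=18  'f'
  #16 SA[16]=4  'fbhbecddagddbcf'
  #17 SA[17]=13  'gddbcf'
  #18 SA[18]=6  'hbecddagddbcf'

[1, 2, 12, 16, 7, 5, 9, 17, 0, 11, 15, 10, 14, 8, 3, 18, 4, 13, 6]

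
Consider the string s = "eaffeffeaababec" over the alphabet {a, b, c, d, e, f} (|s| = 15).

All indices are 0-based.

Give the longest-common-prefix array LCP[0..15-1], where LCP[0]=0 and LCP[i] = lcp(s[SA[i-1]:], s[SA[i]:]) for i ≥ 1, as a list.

sorted suffixes:
  #0 SA[0]=8  'aababec'
  #1 SA[1]=9  'ababec'
  #2 SA[2]=11  'abec'
  #3 SA[3]=1  'affeffeaababec'
  #4 SA[4]=10  'babec'
  #5 SA[5]=12  'bec'
  #6 SA[6]=14  'c'
  #7 SA[7]=7  'eaababec'
  #8 SA[8]=0  'eaffeffeaababec'
  #9 SA[9]=13  'ec'
  #10 SA[10]=4  'effeaababec'
  #11 SA[11]=6  'feaababec'
  #12 SA[12]=3  'feffeaababec'
  #13 SA[13]=5  'ffeaababec'
  #14 SA[14]=2  'ffeffeaababec'

SA = [8, 9, 11, 1, 10, 12, 14, 7, 0, 13, 4, 6, 3, 5, 2]
i: (SA[i-1],SA[i]) lcp shared
  1: (8,9) 1 'a'
  2: (9,11) 2 'ab'
  3: (11,1) 1 'a'
  4: (1,10) 0 ''
  5: (10,12) 1 'b'
  6: (12,14) 0 ''
  7: (14,7) 0 ''
  8: (7,0) 2 'ea'
  9: (0,13) 1 'e'
  10: (13,4) 1 'e'
  11: (4,6) 0 ''
  12: (6,3) 2 'fe'
  13: (3,5) 1 'f'
  14: (5,2) 3 'ffe'

[0, 1, 2, 1, 0, 1, 0, 0, 2, 1, 1, 0, 2, 1, 3]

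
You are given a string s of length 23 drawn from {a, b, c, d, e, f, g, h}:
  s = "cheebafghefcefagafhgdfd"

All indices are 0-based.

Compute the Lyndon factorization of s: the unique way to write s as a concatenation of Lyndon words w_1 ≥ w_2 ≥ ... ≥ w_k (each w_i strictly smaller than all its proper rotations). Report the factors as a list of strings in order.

["chee", "b", "afghefcefagafhgdfd"]

emit factor 1: 'chee' (i=0, period=4)
emit factor 2: 'b' (i=4, period=1)
emit factor 3: 'afghefcefagafhgdfd' (i=5, period=18)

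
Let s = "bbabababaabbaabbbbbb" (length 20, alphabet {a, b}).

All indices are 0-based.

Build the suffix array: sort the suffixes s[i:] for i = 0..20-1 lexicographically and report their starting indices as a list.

sorted suffixes:
  #0 SA[0]=8  'aabbaabbbbbb'
  #1 SA[1]=12  'aabbbbbb'
  #2 SA[2]=6  'abaabbaabbbbbb'
  #3 SA[3]=4  'ababaabbaabbbbbb'
  #4 SA[4]=2  'abababaabbaabbbbbb'
  #5 SA[5]=9  'abbaabbbbbb'
  #6 SA[6]=13  'abbbbbb'
  #7 SA[7]=19  'b'
  #8 SA[8]=7  'baabbaabbbbbb'
  #9 SA[9]=11  'baabbbbbb'
  #10 SA[10]=5  'babaabbaabbbbbb'
  #11 SA[11]=3  'bababaabbaabbbbbb'
  #12 SA[12]=1  'babababaabbaabbbbbb'
  #13 SA[13]=18  'bb'
  #14 SA[14]=10  'bbaabbbbbb'
  #15 SA[15]=0  'bbabababaabbaabbbbbb'
  #16 SA[16]=17  'bbb'
  #17 SA[17]=16  'bbbb'
  #18 SA[18]=15  'bbbbb'
  #19 SA[19]=14  'bbbbbb'

[8, 12, 6, 4, 2, 9, 13, 19, 7, 11, 5, 3, 1, 18, 10, 0, 17, 16, 15, 14]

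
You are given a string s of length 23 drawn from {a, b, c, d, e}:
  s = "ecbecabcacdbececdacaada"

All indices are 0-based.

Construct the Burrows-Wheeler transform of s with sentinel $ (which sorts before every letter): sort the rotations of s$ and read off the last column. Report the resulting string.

adccdcaacdaebeeaeaccb$cb

rank  rotation                  last
    0  $ecbecabcacdbececdacaada  a
    1  a$ecbecabcacdbececdacaad  d
    2  aada$ecbecabcacdbececdac  c
    3  abcacdbececdacaada$ecbec  c
    4  acaada$ecbecabcacdbececd  d
    5  acdbececdacaada$ecbecabc  c
    6  ada$ecbecabcacdbececdaca  a
    7  bcacdbececdacaada$ecbeca  a
    8  becabcacdbececdacaada$ec  c
    9  bececdacaada$ecbecabcacd  d
   10  caada$ecbecabcacdbececda  a
   11  cabcacdbececdacaada$ecbe  e
   12  cacdbececdacaada$ecbecab  b
   13  cbecabcacdbececdacaada$e  e
   14  cdacaada$ecbecabcacdbece  e
   15  cdbececdacaada$ecbecabca  a
   16  cecdacaada$ecbecabcacdbe  e
   17  da$ecbecabcacdbececdacaa  a
   18  dacaada$ecbecabcacdbecec  c
   19  dbececdacaada$ecbecabcac  c
   20  ecabcacdbececdacaada$ecb  b
   21  ecbecabcacdbececdacaada$  $
   22  ecdacaada$ecbecabcacdbec  c
   23  ececdacaada$ecbecabcacdb  b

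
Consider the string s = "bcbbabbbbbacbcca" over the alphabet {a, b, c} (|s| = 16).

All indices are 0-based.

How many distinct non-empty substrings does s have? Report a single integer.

112

sorted suffixes:
  #0 SA[0]=15  'a'
  #1 SA[1]=4  'abbbbbacbcca'
  #2 SA[2]=10  'acbcca'
  #3 SA[3]=3  'babbbbbacbcca'
  #4 SA[4]=9  'bacbcca'
  #5 SA[5]=2  'bbabbbbbacbcca'
  #6 SA[6]=8  'bbacbcca'
  #7 SA[7]=7  'bbbacbcca'
  #8 SA[8]=6  'bbbbacbcca'
  #9 SA[9]=5  'bbbbbacbcca'
  #10 SA[10]=0  'bcbbabbbbbacbcca'
  #11 SA[11]=12  'bcca'
  #12 SA[12]=14  'ca'
  #13 SA[13]=1  'cbbabbbbbacbcca'
  #14 SA[14]=11  'cbcca'
  #15 SA[15]=13  'cca'

SA = [15, 4, 10, 3, 9, 2, 8, 7, 6, 5, 0, 12, 14, 1, 11, 13]
[i] adj suffixes → lcp
  [1] 15/4 → 1 ('a')
  [2] 4/10 → 1 ('a')
  [3] 10/3 → 0 ('')
  [4] 3/9 → 2 ('ba')
  [5] 9/2 → 1 ('b')
  [6] 2/8 → 3 ('bba')
  [7] 8/7 → 2 ('bb')
  [8] 7/6 → 3 ('bbb')
  [9] 6/5 → 4 ('bbbb')
  [10] 5/0 → 1 ('b')
  [11] 0/12 → 2 ('bc')
  [12] 12/14 → 0 ('')
  [13] 14/1 → 1 ('c')
  [14] 1/11 → 2 ('cb')
  [15] 11/13 → 1 ('c')

n(n+1)/2 = 16·17/2 = 136
Σ LCP = 0 + 1 + 1 + 0 + 2 + 1 + 3 + 2 + 3 + 4 + 1 + 2 + 0 + 1 + 2 + 1 = 24
distinct = 136 − 24 = 112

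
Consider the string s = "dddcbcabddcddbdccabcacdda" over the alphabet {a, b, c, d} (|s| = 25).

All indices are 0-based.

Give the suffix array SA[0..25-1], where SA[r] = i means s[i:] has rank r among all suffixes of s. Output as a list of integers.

[24, 17, 6, 20, 4, 18, 13, 7, 16, 5, 19, 3, 15, 21, 10, 23, 12, 2, 14, 9, 22, 11, 1, 8, 0]

sorted suffixes:
  #0 SA[0]=24  'a'
  #1 SA[1]=17  'abcacdda'
  #2 SA[2]=6  'abddcddbdccabcacdda'
  #3 SA[3]=20  'acdda'
  #4 SA[4]=4  'bcabddcddbdccabcacdda'
  #5 SA[5]=18  'bcacdda'
  #6 SA[6]=13  'bdccabcacdda'
  #7 SA[7]=7  'bddcddbdccabcacdda'
  #8 SA[8]=16  'cabcacdda'
  #9 SA[9]=5  'cabddcddbdccabcacdda'
  #10 SA[10]=19  'cacdda'
  #11 SA[11]=3  'cbcabddcddbdccabcacdda'
  #12 SA[12]=15  'ccabcacdda'
  #13 SA[13]=21  'cdda'
  #14 SA[14]=10  'cddbdccabcacdda'
  #15 SA[15]=23  'da'
  #16 SA[16]=12  'dbdccabcacdda'
  #17 SA[17]=2  'dcbcabddcddbdccabcacdda'
  #18 SA[18]=14  'dccabcacdda'
  #19 SA[19]=9  'dcddbdccabcacdda'
  #20 SA[20]=22  'dda'
  #21 SA[21]=11  'ddbdccabcacdda'
  #22 SA[22]=1  'ddcbcabddcddbdccabcacdda'
  #23 SA[23]=8  'ddcddbdccabcacdda'
  #24 SA[24]=0  'dddcbcabddcddbdccabcacdda'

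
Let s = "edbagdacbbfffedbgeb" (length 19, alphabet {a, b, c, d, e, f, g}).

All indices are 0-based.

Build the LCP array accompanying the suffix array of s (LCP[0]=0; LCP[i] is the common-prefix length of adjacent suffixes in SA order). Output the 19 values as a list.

rank | idx | suffix
   0 |   6 | acbbfffedbgeb
   1 |   3 | agdacbbfffedbgeb
   2 |  18 | b
   3 |   2 | bagdacbbfffedbgeb
   4 |   8 | bbfffedbgeb
   5 |   9 | bfffedbgeb
   6 |  15 | bgeb
   7 |   7 | cbbfffedbgeb
   8 |   5 | dacbbfffedbgeb
   9 |   1 | dbagdacbbfffedbgeb
  10 |  14 | dbgeb
  11 |  17 | eb
  12 |   0 | edbagdacbbfffedbgeb
  13 |  13 | edbgeb
  14 |  12 | fedbgeb
  15 |  11 | ffedbgeb
  16 |  10 | fffedbgeb
  17 |   4 | gdacbbfffedbgeb
  18 |  16 | geb

SA = [6, 3, 18, 2, 8, 9, 15, 7, 5, 1, 14, 17, 0, 13, 12, 11, 10, 4, 16]
rank  pair      lcp
   1  s[6:],s[3:]  1  'a'
   2  s[3:],s[18:]  0  ''
   3  s[18:],s[2:]  1  'b'
   4  s[2:],s[8:]  1  'b'
   5  s[8:],s[9:]  1  'b'
   6  s[9:],s[15:]  1  'b'
   7  s[15:],s[7:]  0  ''
   8  s[7:],s[5:]  0  ''
   9  s[5:],s[1:]  1  'd'
  10  s[1:],s[14:]  2  'db'
  11  s[14:],s[17:]  0  ''
  12  s[17:],s[0:]  1  'e'
  13  s[0:],s[13:]  3  'edb'
  14  s[13:],s[12:]  0  ''
  15  s[12:],s[11:]  1  'f'
  16  s[11:],s[10:]  2  'ff'
  17  s[10:],s[4:]  0  ''
  18  s[4:],s[16:]  1  'g'

[0, 1, 0, 1, 1, 1, 1, 0, 0, 1, 2, 0, 1, 3, 0, 1, 2, 0, 1]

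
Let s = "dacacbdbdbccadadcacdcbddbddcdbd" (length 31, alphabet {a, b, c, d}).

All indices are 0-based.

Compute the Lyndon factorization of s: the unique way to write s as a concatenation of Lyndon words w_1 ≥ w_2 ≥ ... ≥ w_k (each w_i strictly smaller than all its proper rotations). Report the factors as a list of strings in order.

["d", "acacbdbdbccadadcacdcbddbddcdbd"]

emit factor 1: 'd' (i=0, period=1)
emit factor 2: 'acacbdbdbccadadcacdcbddbddcdbd' (i=1, period=30)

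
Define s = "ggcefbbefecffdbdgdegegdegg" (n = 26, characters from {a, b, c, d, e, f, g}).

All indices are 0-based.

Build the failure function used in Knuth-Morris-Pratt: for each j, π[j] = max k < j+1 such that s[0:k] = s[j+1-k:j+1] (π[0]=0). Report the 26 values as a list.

π[0] = 0
j=1 s[j]='g': π[1]=1 (border 'g')
j=2 s[j]='c': k: 1→0; π[2]=0 (border '')
j=3 s[j]='e': π[3]=0 (border '')
j=4 s[j]='f': π[4]=0 (border '')
j=5 s[j]='b': π[5]=0 (border '')
j=6 s[j]='b': π[6]=0 (border '')
j=7 s[j]='e': π[7]=0 (border '')
j=8 s[j]='f': π[8]=0 (border '')
j=9 s[j]='e': π[9]=0 (border '')
j=10 s[j]='c': π[10]=0 (border '')
j=11 s[j]='f': π[11]=0 (border '')
j=12 s[j]='f': π[12]=0 (border '')
j=13 s[j]='d': π[13]=0 (border '')
j=14 s[j]='b': π[14]=0 (border '')
j=15 s[j]='d': π[15]=0 (border '')
j=16 s[j]='g': π[16]=1 (border 'g')
j=17 s[j]='d': k: 1→0; π[17]=0 (border '')
j=18 s[j]='e': π[18]=0 (border '')
j=19 s[j]='g': π[19]=1 (border 'g')
j=20 s[j]='e': k: 1→0; π[20]=0 (border '')
j=21 s[j]='g': π[21]=1 (border 'g')
j=22 s[j]='d': k: 1→0; π[22]=0 (border '')
j=23 s[j]='e': π[23]=0 (border '')
j=24 s[j]='g': π[24]=1 (border 'g')
j=25 s[j]='g': π[25]=2 (border 'gg')

[0, 1, 0, 0, 0, 0, 0, 0, 0, 0, 0, 0, 0, 0, 0, 0, 1, 0, 0, 1, 0, 1, 0, 0, 1, 2]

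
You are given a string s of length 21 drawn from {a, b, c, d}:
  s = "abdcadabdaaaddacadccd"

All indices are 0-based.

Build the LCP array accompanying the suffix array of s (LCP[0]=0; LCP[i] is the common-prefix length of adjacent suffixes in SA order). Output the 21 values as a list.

[0, 2, 1, 3, 1, 1, 2, 2, 0, 2, 0, 3, 1, 1, 0, 1, 2, 2, 1, 2, 1]

rank | idx | suffix
   0 |   9 | aaaddacadccd
   1 |  10 | aaddacadccd
   2 |   6 | abdaaaddacadccd
   3 |   0 | abdcadabdaaaddacadccd
   4 |  14 | acadccd
   5 |   4 | adabdaaaddacadccd
   6 |  16 | adccd
   7 |  11 | addacadccd
   8 |   7 | bdaaaddacadccd
   9 |   1 | bdcadabdaaaddacadccd
  10 |   3 | cadabdaaaddacadccd
  11 |  15 | cadccd
  12 |  18 | ccd
  13 |  19 | cd
  14 |  20 | d
  15 |   8 | daaaddacadccd
  16 |   5 | dabdaaaddacadccd
  17 |  13 | dacadccd
  18 |   2 | dcadabdaaaddacadccd
  19 |  17 | dccd
  20 |  12 | ddacadccd

SA = [9, 10, 6, 0, 14, 4, 16, 11, 7, 1, 3, 15, 18, 19, 20, 8, 5, 13, 2, 17, 12]
[i] adj suffixes → lcp
  [1] 9/10 → 2 ('aa')
  [2] 10/6 → 1 ('a')
  [3] 6/0 → 3 ('abd')
  [4] 0/14 → 1 ('a')
  [5] 14/4 → 1 ('a')
  [6] 4/16 → 2 ('ad')
  [7] 16/11 → 2 ('ad')
  [8] 11/7 → 0 ('')
  [9] 7/1 → 2 ('bd')
  [10] 1/3 → 0 ('')
  [11] 3/15 → 3 ('cad')
  [12] 15/18 → 1 ('c')
  [13] 18/19 → 1 ('c')
  [14] 19/20 → 0 ('')
  [15] 20/8 → 1 ('d')
  [16] 8/5 → 2 ('da')
  [17] 5/13 → 2 ('da')
  [18] 13/2 → 1 ('d')
  [19] 2/17 → 2 ('dc')
  [20] 17/12 → 1 ('d')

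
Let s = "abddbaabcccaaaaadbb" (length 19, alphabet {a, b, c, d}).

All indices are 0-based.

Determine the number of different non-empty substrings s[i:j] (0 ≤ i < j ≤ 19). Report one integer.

165

rank | idx | suffix
   0 |  11 | aaaaadbb
   1 |  12 | aaaadbb
   2 |  13 | aaadbb
   3 |   5 | aabcccaaaaadbb
   4 |  14 | aadbb
   5 |   6 | abcccaaaaadbb
   6 |   0 | abddbaabcccaaaaadbb
   7 |  15 | adbb
   8 |  18 | b
   9 |   4 | baabcccaaaaadbb
  10 |  17 | bb
  11 |   7 | bcccaaaaadbb
  12 |   1 | bddbaabcccaaaaadbb
  13 |  10 | caaaaadbb
  14 |   9 | ccaaaaadbb
  15 |   8 | cccaaaaadbb
  16 |   3 | dbaabcccaaaaadbb
  17 |  16 | dbb
  18 |   2 | ddbaabcccaaaaadbb

SA = [11, 12, 13, 5, 14, 6, 0, 15, 18, 4, 17, 7, 1, 10, 9, 8, 3, 16, 2]
rank  pair      lcp
   1  s[11:],s[12:]  4  'aaaa'
   2  s[12:],s[13:]  3  'aaa'
   3  s[13:],s[5:]  2  'aa'
   4  s[5:],s[14:]  2  'aa'
   5  s[14:],s[6:]  1  'a'
   6  s[6:],s[0:]  2  'ab'
   7  s[0:],s[15:]  1  'a'
   8  s[15:],s[18:]  0  ''
   9  s[18:],s[4:]  1  'b'
  10  s[4:],s[17:]  1  'b'
  11  s[17:],s[7:]  1  'b'
  12  s[7:],s[1:]  1  'b'
  13  s[1:],s[10:]  0  ''
  14  s[10:],s[9:]  1  'c'
  15  s[9:],s[8:]  2  'cc'
  16  s[8:],s[3:]  0  ''
  17  s[3:],s[16:]  2  'db'
  18  s[16:],s[2:]  1  'd'

n(n+1)/2 = 19·20/2 = 190
Σ LCP = 0 + 4 + 3 + 2 + 2 + 1 + 2 + 1 + 0 + 1 + 1 + 1 + 1 + 0 + 1 + 2 + 0 + 2 + 1 = 25
distinct = 190 − 25 = 165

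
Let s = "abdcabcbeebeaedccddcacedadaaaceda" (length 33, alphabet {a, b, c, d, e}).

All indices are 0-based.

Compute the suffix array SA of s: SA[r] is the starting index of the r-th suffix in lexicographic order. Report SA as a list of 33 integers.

rank | idx | suffix
   0 |  32 | a
   1 |  26 | aaaceda
   2 |  27 | aaceda
   3 |   4 | abcbeebeaedccddcacedadaaaceda
   4 |   0 | abdcabcbeebeaedccddcacedadaaaceda
   5 |  28 | aceda
   6 |  20 | acedadaaaceda
   7 |  24 | adaaaceda
   8 |  12 | aedccddcacedadaaaceda
   9 |   5 | bcbeebeaedccddcacedadaaaceda
  10 |   1 | bdcabcbeebeaedccddcacedadaaaceda
  11 |  10 | beaedccddcacedadaaaceda
  12 |   7 | beebeaedccddcacedadaaaceda
  13 |   3 | cabcbeebeaedccddcacedadaaaceda
  14 |  19 | cacedadaaaceda
  15 |   6 | cbeebeaedccddcacedadaaaceda
  16 |  15 | ccddcacedadaaaceda
  17 |  16 | cddcacedadaaaceda
  18 |  29 | ceda
  19 |  21 | cedadaaaceda
  20 |  31 | da
  21 |  25 | daaaceda
  22 |  23 | dadaaaceda
  23 |   2 | dcabcbeebeaedccddcacedadaaaceda
  24 |  18 | dcacedadaaaceda
  25 |  14 | dccddcacedadaaaceda
  26 |  17 | ddcacedadaaaceda
  27 |  11 | eaedccddcacedadaaaceda
  28 |   9 | ebeaedccddcacedadaaaceda
  29 |  30 | eda
  30 |  22 | edadaaaceda
  31 |  13 | edccddcacedadaaaceda
  32 |   8 | eebeaedccddcacedadaaaceda

[32, 26, 27, 4, 0, 28, 20, 24, 12, 5, 1, 10, 7, 3, 19, 6, 15, 16, 29, 21, 31, 25, 23, 2, 18, 14, 17, 11, 9, 30, 22, 13, 8]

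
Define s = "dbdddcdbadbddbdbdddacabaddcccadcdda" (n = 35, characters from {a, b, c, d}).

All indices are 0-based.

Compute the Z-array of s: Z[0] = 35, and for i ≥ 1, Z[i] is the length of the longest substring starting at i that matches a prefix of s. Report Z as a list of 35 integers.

[35, 0, 1, 1, 1, 0, 2, 0, 0, 4, 0, 1, 3, 0, 5, 0, 1, 1, 1, 0, 0, 0, 0, 0, 1, 1, 0, 0, 0, 0, 1, 0, 1, 1, 0]

Z[0]=35
i=1: i≥r, start 0; Z[1]=0
i=2: i≥r, start 0; Z[2]=1 extend→box=[2,3)
i=3: i≥r, start 0; Z[3]=1 extend→box=[3,4)
i=4: i≥r, start 0; Z[4]=1 extend→box=[4,5)
i=5: i≥r, start 0; Z[5]=0
i=6: i≥r, start 0; Z[6]=2 extend→box=[6,8)
i=7: min(r-i=1, Z[1]=0)=0; Z[7]=0
i=8: i≥r, start 0; Z[8]=0
i=9: i≥r, start 0; Z[9]=4 extend→box=[9,13)
i=10: min(r-i=3, Z[1]=0)=0; Z[10]=0
i=11: min(r-i=2, Z[2]=1)=1; Z[11]=1
i=12: min(r-i=1, Z[3]=1)=1; Z[12]=3 extend→box=[12,15)
i=13: min(r-i=2, Z[1]=0)=0; Z[13]=0
i=14: min(r-i=1, Z[2]=1)=1; Z[14]=5 extend→box=[14,19)
i=15: min(r-i=4, Z[1]=0)=0; Z[15]=0
i=16: min(r-i=3, Z[2]=1)=1; Z[16]=1
i=17: min(r-i=2, Z[3]=1)=1; Z[17]=1
i=18: min(r-i=1, Z[4]=1)=1; Z[18]=1
i=19: i≥r, start 0; Z[19]=0
i=20: i≥r, start 0; Z[20]=0
i=21: i≥r, start 0; Z[21]=0
i=22: i≥r, start 0; Z[22]=0
i=23: i≥r, start 0; Z[23]=0
i=24: i≥r, start 0; Z[24]=1 extend→box=[24,25)
i=25: i≥r, start 0; Z[25]=1 extend→box=[25,26)
i=26: i≥r, start 0; Z[26]=0
i=27: i≥r, start 0; Z[27]=0
i=28: i≥r, start 0; Z[28]=0
i=29: i≥r, start 0; Z[29]=0
i=30: i≥r, start 0; Z[30]=1 extend→box=[30,31)
i=31: i≥r, start 0; Z[31]=0
i=32: i≥r, start 0; Z[32]=1 extend→box=[32,33)
i=33: i≥r, start 0; Z[33]=1 extend→box=[33,34)
i=34: i≥r, start 0; Z[34]=0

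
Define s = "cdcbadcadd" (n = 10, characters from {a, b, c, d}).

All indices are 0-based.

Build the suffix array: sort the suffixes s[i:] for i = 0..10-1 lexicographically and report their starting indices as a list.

sorted suffixes:
  #0 SA[0]=4  'adcadd'
  #1 SA[1]=7  'add'
  #2 SA[2]=3  'badcadd'
  #3 SA[3]=6  'cadd'
  #4 SA[4]=2  'cbadcadd'
  #5 SA[5]=0  'cdcbadcadd'
  #6 SA[6]=9  'd'
  #7 SA[7]=5  'dcadd'
  #8 SA[8]=1  'dcbadcadd'
  #9 SA[9]=8  'dd'

[4, 7, 3, 6, 2, 0, 9, 5, 1, 8]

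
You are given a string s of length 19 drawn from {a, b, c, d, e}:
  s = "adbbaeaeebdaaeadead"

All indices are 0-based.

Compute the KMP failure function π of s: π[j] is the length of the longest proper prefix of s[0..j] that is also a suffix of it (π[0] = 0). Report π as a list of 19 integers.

[0, 0, 0, 0, 1, 0, 1, 0, 0, 0, 0, 1, 1, 0, 1, 2, 0, 1, 2]

π[0] = 0
j=1 s[j]='d': π[1]=0 (border '')
j=2 s[j]='b': π[2]=0 (border '')
j=3 s[j]='b': π[3]=0 (border '')
j=4 s[j]='a': π[4]=1 (border 'a')
j=5 s[j]='e': k: 1→0; π[5]=0 (border '')
j=6 s[j]='a': π[6]=1 (border 'a')
j=7 s[j]='e': k: 1→0; π[7]=0 (border '')
j=8 s[j]='e': π[8]=0 (border '')
j=9 s[j]='b': π[9]=0 (border '')
j=10 s[j]='d': π[10]=0 (border '')
j=11 s[j]='a': π[11]=1 (border 'a')
j=12 s[j]='a': k: 1→0; π[12]=1 (border 'a')
j=13 s[j]='e': k: 1→0; π[13]=0 (border '')
j=14 s[j]='a': π[14]=1 (border 'a')
j=15 s[j]='d': π[15]=2 (border 'ad')
j=16 s[j]='e': k: 2→0; π[16]=0 (border '')
j=17 s[j]='a': π[17]=1 (border 'a')
j=18 s[j]='d': π[18]=2 (border 'ad')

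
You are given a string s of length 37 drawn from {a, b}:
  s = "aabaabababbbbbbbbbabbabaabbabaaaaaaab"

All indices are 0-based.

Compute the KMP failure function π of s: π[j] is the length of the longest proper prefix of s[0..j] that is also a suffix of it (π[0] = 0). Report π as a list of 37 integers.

[0, 1, 0, 1, 2, 3, 4, 0, 1, 0, 0, 0, 0, 0, 0, 0, 0, 0, 1, 0, 0, 1, 0, 1, 2, 3, 0, 1, 0, 1, 2, 2, 2, 2, 2, 2, 3]

π[0] = 0
j=1 s[j]='a': π[1]=1 (border 'a')
j=2 s[j]='b': k: 1→0; π[2]=0 (border '')
j=3 s[j]='a': π[3]=1 (border 'a')
j=4 s[j]='a': π[4]=2 (border 'aa')
j=5 s[j]='b': π[5]=3 (border 'aab')
j=6 s[j]='a': π[6]=4 (border 'aaba')
j=7 s[j]='b': k: 4→1→0; π[7]=0 (border '')
j=8 s[j]='a': π[8]=1 (border 'a')
j=9 s[j]='b': k: 1→0; π[9]=0 (border '')
j=10 s[j]='b': π[10]=0 (border '')
j=11 s[j]='b': π[11]=0 (border '')
j=12 s[j]='b': π[12]=0 (border '')
j=13 s[j]='b': π[13]=0 (border '')
j=14 s[j]='b': π[14]=0 (border '')
j=15 s[j]='b': π[15]=0 (border '')
j=16 s[j]='b': π[16]=0 (border '')
j=17 s[j]='b': π[17]=0 (border '')
j=18 s[j]='a': π[18]=1 (border 'a')
j=19 s[j]='b': k: 1→0; π[19]=0 (border '')
j=20 s[j]='b': π[20]=0 (border '')
j=21 s[j]='a': π[21]=1 (border 'a')
j=22 s[j]='b': k: 1→0; π[22]=0 (border '')
j=23 s[j]='a': π[23]=1 (border 'a')
j=24 s[j]='a': π[24]=2 (border 'aa')
j=25 s[j]='b': π[25]=3 (border 'aab')
j=26 s[j]='b': k: 3→0; π[26]=0 (border '')
j=27 s[j]='a': π[27]=1 (border 'a')
j=28 s[j]='b': k: 1→0; π[28]=0 (border '')
j=29 s[j]='a': π[29]=1 (border 'a')
j=30 s[j]='a': π[30]=2 (border 'aa')
j=31 s[j]='a': k: 2→1; π[31]=2 (border 'aa')
j=32 s[j]='a': k: 2→1; π[32]=2 (border 'aa')
j=33 s[j]='a': k: 2→1; π[33]=2 (border 'aa')
j=34 s[j]='a': k: 2→1; π[34]=2 (border 'aa')
j=35 s[j]='a': k: 2→1; π[35]=2 (border 'aa')
j=36 s[j]='b': π[36]=3 (border 'aab')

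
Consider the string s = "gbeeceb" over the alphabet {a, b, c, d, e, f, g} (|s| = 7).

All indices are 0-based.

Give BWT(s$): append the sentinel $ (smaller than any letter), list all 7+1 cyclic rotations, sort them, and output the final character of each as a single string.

rank  rotation  last
    0  $gbeeceb  b
    1  b$gbeece  e
    2  beeceb$g  g
    3  ceb$gbee  e
    4  eb$gbeec  c
    5  eceb$gbe  e
    6  eeceb$gb  b
    7  gbeeceb$  $

begeceb$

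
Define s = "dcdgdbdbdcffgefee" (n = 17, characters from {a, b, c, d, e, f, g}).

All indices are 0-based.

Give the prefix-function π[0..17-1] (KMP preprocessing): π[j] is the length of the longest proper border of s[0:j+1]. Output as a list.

π[0] = 0
j=1 s[j]='c': π[1]=0 (border '')
j=2 s[j]='d': π[2]=1 (border 'd')
j=3 s[j]='g': k: 1→0; π[3]=0 (border '')
j=4 s[j]='d': π[4]=1 (border 'd')
j=5 s[j]='b': k: 1→0; π[5]=0 (border '')
j=6 s[j]='d': π[6]=1 (border 'd')
j=7 s[j]='b': k: 1→0; π[7]=0 (border '')
j=8 s[j]='d': π[8]=1 (border 'd')
j=9 s[j]='c': π[9]=2 (border 'dc')
j=10 s[j]='f': k: 2→0; π[10]=0 (border '')
j=11 s[j]='f': π[11]=0 (border '')
j=12 s[j]='g': π[12]=0 (border '')
j=13 s[j]='e': π[13]=0 (border '')
j=14 s[j]='f': π[14]=0 (border '')
j=15 s[j]='e': π[15]=0 (border '')
j=16 s[j]='e': π[16]=0 (border '')

[0, 0, 1, 0, 1, 0, 1, 0, 1, 2, 0, 0, 0, 0, 0, 0, 0]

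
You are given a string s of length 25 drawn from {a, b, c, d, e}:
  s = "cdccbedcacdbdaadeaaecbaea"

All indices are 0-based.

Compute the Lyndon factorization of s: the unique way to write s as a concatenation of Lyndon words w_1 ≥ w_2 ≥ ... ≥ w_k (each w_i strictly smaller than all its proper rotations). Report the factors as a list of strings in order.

["cd", "c", "c", "bedc", "acdbd", "aadeaaecbae", "a"]

emit factor 1: 'cd' (i=0, period=2)
emit factor 2: 'c' (i=2, period=1)
emit factor 3: 'c' (i=3, period=1)
emit factor 4: 'bedc' (i=4, period=4)
emit factor 5: 'acdbd' (i=8, period=5)
emit factor 6: 'aadeaaecbae' (i=13, period=11)
emit factor 7: 'a' (i=24, period=1)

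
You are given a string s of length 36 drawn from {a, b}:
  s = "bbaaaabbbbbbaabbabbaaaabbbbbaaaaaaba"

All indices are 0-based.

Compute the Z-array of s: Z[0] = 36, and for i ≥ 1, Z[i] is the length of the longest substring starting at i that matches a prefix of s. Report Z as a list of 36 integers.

[36, 1, 0, 0, 0, 0, 2, 2, 2, 2, 4, 1, 0, 0, 3, 1, 0, 11, 1, 0, 0, 0, 0, 2, 2, 2, 6, 1, 0, 0, 0, 0, 0, 0, 1, 0]

Z[0]=36
i=1: fresh scan; Z[1]=1 extend→box=[1,2)
i=2: fresh scan; Z[2]=0
i=3: fresh scan; Z[3]=0
i=4: fresh scan; Z[4]=0
i=5: fresh scan; Z[5]=0
i=6: fresh scan; Z[6]=2 extend→box=[6,8)
i=7: min(r-i=1, Z[1]=1)=1; Z[7]=2 extend→box=[7,9)
i=8: min(r-i=1, Z[1]=1)=1; Z[8]=2 extend→box=[8,10)
i=9: min(r-i=1, Z[1]=1)=1; Z[9]=2 extend→box=[9,11)
i=10: min(r-i=1, Z[1]=1)=1; Z[10]=4 extend→box=[10,14)
i=11: min(r-i=3, Z[1]=1)=1; Z[11]=1
i=12: min(r-i=2, Z[2]=0)=0; Z[12]=0
i=13: min(r-i=1, Z[3]=0)=0; Z[13]=0
i=14: fresh scan; Z[14]=3 extend→box=[14,17)
i=15: min(r-i=2, Z[1]=1)=1; Z[15]=1
i=16: min(r-i=1, Z[2]=0)=0; Z[16]=0
i=17: fresh scan; Z[17]=11 extend→box=[17,28)
i=18: min(r-i=10, Z[1]=1)=1; Z[18]=1
i=19: min(r-i=9, Z[2]=0)=0; Z[19]=0
i=20: min(r-i=8, Z[3]=0)=0; Z[20]=0
i=21: min(r-i=7, Z[4]=0)=0; Z[21]=0
i=22: min(r-i=6, Z[5]=0)=0; Z[22]=0
i=23: min(r-i=5, Z[6]=2)=2; Z[23]=2
i=24: min(r-i=4, Z[7]=2)=2; Z[24]=2
i=25: min(r-i=3, Z[8]=2)=2; Z[25]=2
i=26: min(r-i=2, Z[9]=2)=2; Z[26]=6 extend→box=[26,32)
i=27: min(r-i=5, Z[1]=1)=1; Z[27]=1
i=28: min(r-i=4, Z[2]=0)=0; Z[28]=0
i=29: min(r-i=3, Z[3]=0)=0; Z[29]=0
i=30: min(r-i=2, Z[4]=0)=0; Z[30]=0
i=31: min(r-i=1, Z[5]=0)=0; Z[31]=0
i=32: fresh scan; Z[32]=0
i=33: fresh scan; Z[33]=0
i=34: fresh scan; Z[34]=1 extend→box=[34,35)
i=35: fresh scan; Z[35]=0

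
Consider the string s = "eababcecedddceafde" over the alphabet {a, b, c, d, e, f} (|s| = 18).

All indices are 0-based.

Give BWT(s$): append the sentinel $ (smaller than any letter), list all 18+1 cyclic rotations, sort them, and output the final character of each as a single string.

rank  rotation             last
    0  $eababcecedddceafde  e
    1  ababcecedddceafde$e  e
    2  abcecedddceafde$eab  b
    3  afde$eababcecedddce  e
    4  babcecedddceafde$ea  a
    5  bcecedddceafde$eaba  a
    6  ceafde$eababceceddd  d
    7  cecedddceafde$eabab  b
    8  cedddceafde$eababce  e
    9  dceafde$eababcecedd  d
   10  ddceafde$eababceced  d
   11  dddceafde$eababcece  e
   12  de$eababcecedddceaf  f
   13  e$eababcecedddceafd  d
   14  eababcecedddceafde$  $
   15  eafde$eababcecedddc  c
   16  ecedddceafde$eababc  c
   17  edddceafde$eababcec  c
   18  fde$eababcecedddcea  a

eebeaadbeddefd$ccca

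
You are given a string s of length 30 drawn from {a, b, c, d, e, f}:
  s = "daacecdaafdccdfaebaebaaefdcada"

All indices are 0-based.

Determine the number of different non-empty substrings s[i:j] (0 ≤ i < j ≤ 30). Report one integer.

425

rank | idx | suffix
   0 |  29 | a
   1 |   1 | aacecdaafdccdfaebaebaaefdcada
   2 |  21 | aaefdcada
   3 |   7 | aafdccdfaebaebaaefdcada
   4 |   2 | acecdaafdccdfaebaebaaefdcada
   5 |  27 | ada
   6 |  18 | aebaaefdcada
   7 |  15 | aebaebaaefdcada
   8 |  22 | aefdcada
   9 |   8 | afdccdfaebaebaaefdcada
  10 |  20 | baaefdcada
  11 |  17 | baebaaefdcada
  12 |  26 | cada
  13 |  11 | ccdfaebaebaaefdcada
  14 |   5 | cdaafdccdfaebaebaaefdcada
  15 |  12 | cdfaebaebaaefdcada
  16 |   3 | cecdaafdccdfaebaebaaefdcada
  17 |  28 | da
  18 |   0 | daacecdaafdccdfaebaebaaefdcada
  19 |   6 | daafdccdfaebaebaaefdcada
  20 |  25 | dcada
  21 |  10 | dccdfaebaebaaefdcada
  22 |  13 | dfaebaebaaefdcada
  23 |  19 | ebaaefdcada
  24 |  16 | ebaebaaefdcada
  25 |   4 | ecdaafdccdfaebaebaaefdcada
  26 |  23 | efdcada
  27 |  14 | faebaebaaefdcada
  28 |  24 | fdcada
  29 |   9 | fdccdfaebaebaaefdcada

SA = [29, 1, 21, 7, 2, 27, 18, 15, 22, 8, 20, 17, 26, 11, 5, 12, 3, 28, 0, 6, 25, 10, 13, 19, 16, 4, 23, 14, 24, 9]
[i] adj suffixes → lcp
  [1] 29/1 → 1 ('a')
  [2] 1/21 → 2 ('aa')
  [3] 21/7 → 2 ('aa')
  [4] 7/2 → 1 ('a')
  [5] 2/27 → 1 ('a')
  [6] 27/18 → 1 ('a')
  [7] 18/15 → 4 ('aeba')
  [8] 15/22 → 2 ('ae')
  [9] 22/8 → 1 ('a')
  [10] 8/20 → 0 ('')
  [11] 20/17 → 2 ('ba')
  [12] 17/26 → 0 ('')
  [13] 26/11 → 1 ('c')
  [14] 11/5 → 1 ('c')
  [15] 5/12 → 2 ('cd')
  [16] 12/3 → 1 ('c')
  [17] 3/28 → 0 ('')
  [18] 28/0 → 2 ('da')
  [19] 0/6 → 3 ('daa')
  [20] 6/25 → 1 ('d')
  [21] 25/10 → 2 ('dc')
  [22] 10/13 → 1 ('d')
  [23] 13/19 → 0 ('')
  [24] 19/16 → 3 ('eba')
  [25] 16/4 → 1 ('e')
  [26] 4/23 → 1 ('e')
  [27] 23/14 → 0 ('')
  [28] 14/24 → 1 ('f')
  [29] 24/9 → 3 ('fdc')

n(n+1)/2 = 30·31/2 = 465
Σ LCP = 0 + 1 + 2 + 2 + 1 + 1 + 1 + 4 + 2 + 1 + 0 + 2 + 0 + 1 + 1 + 2 + 1 + 0 + 2 + 3 + 1 + 2 + 1 + 0 + 3 + 1 + 1 + 0 + 1 + 3 = 40
distinct = 465 − 40 = 425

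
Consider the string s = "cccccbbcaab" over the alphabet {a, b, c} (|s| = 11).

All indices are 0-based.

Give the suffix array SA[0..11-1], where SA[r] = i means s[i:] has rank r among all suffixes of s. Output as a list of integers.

rank | idx | suffix
   0 |   8 | aab
   1 |   9 | ab
   2 |  10 | b
   3 |   5 | bbcaab
   4 |   6 | bcaab
   5 |   7 | caab
   6 |   4 | cbbcaab
   7 |   3 | ccbbcaab
   8 |   2 | cccbbcaab
   9 |   1 | ccccbbcaab
  10 |   0 | cccccbbcaab

[8, 9, 10, 5, 6, 7, 4, 3, 2, 1, 0]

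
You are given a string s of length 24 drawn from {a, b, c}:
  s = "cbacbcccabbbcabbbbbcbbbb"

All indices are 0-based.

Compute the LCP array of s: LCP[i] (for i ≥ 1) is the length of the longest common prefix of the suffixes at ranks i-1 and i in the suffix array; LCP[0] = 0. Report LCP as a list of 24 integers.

[0, 4, 1, 0, 1, 1, 2, 3, 4, 4, 3, 4, 2, 3, 1, 2, 2, 0, 5, 1, 2, 2, 1, 2]

rank→(start, suffix):
  0 → (13, 'abbbbbcbbbb')
  1 → (8, 'abbbcabbbbbcbbbb')
  2 → (2, 'acbcccabbbcabbbbbcbbbb')
  3 → (23, 'b')
  4 → (1, 'bacbcccabbbcabbbbbcbbbb')
  5 → (22, 'bb')
  6 → (21, 'bbb')
  7 → (20, 'bbbb')
  8 → (14, 'bbbbbcbbbb')
  9 → (15, 'bbbbcbbbb')
  10 → (9, 'bbbcabbbbbcbbbb')
  11 → (16, 'bbbcbbbb')
  12 → (10, 'bbcabbbbbcbbbb')
  13 → (17, 'bbcbbbb')
  14 → (11, 'bcabbbbbcbbbb')
  15 → (18, 'bcbbbb')
  16 → (4, 'bcccabbbcabbbbbcbbbb')
  17 → (12, 'cabbbbbcbbbb')
  18 → (7, 'cabbbcabbbbbcbbbb')
  19 → (0, 'cbacbcccabbbcabbbbbcbbbb')
  20 → (19, 'cbbbb')
  21 → (3, 'cbcccabbbcabbbbbcbbbb')
  22 → (6, 'ccabbbcabbbbbcbbbb')
  23 → (5, 'cccabbbcabbbbbcbbbb')

SA = [13, 8, 2, 23, 1, 22, 21, 20, 14, 15, 9, 16, 10, 17, 11, 18, 4, 12, 7, 0, 19, 3, 6, 5]
[i] adj suffixes → lcp
  [1] 13/8 → 4 ('abbb')
  [2] 8/2 → 1 ('a')
  [3] 2/23 → 0 ('')
  [4] 23/1 → 1 ('b')
  [5] 1/22 → 1 ('b')
  [6] 22/21 → 2 ('bb')
  [7] 21/20 → 3 ('bbb')
  [8] 20/14 → 4 ('bbbb')
  [9] 14/15 → 4 ('bbbb')
  [10] 15/9 → 3 ('bbb')
  [11] 9/16 → 4 ('bbbc')
  [12] 16/10 → 2 ('bb')
  [13] 10/17 → 3 ('bbc')
  [14] 17/11 → 1 ('b')
  [15] 11/18 → 2 ('bc')
  [16] 18/4 → 2 ('bc')
  [17] 4/12 → 0 ('')
  [18] 12/7 → 5 ('cabbb')
  [19] 7/0 → 1 ('c')
  [20] 0/19 → 2 ('cb')
  [21] 19/3 → 2 ('cb')
  [22] 3/6 → 1 ('c')
  [23] 6/5 → 2 ('cc')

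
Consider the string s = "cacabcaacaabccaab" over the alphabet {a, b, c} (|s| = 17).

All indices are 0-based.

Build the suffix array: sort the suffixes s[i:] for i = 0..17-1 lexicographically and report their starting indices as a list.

[14, 9, 6, 15, 3, 10, 7, 1, 16, 4, 11, 13, 8, 5, 2, 0, 12]

rank | idx | suffix
   0 |  14 | aab
   1 |   9 | aabccaab
   2 |   6 | aacaabccaab
   3 |  15 | ab
   4 |   3 | abcaacaabccaab
   5 |  10 | abccaab
   6 |   7 | acaabccaab
   7 |   1 | acabcaacaabccaab
   8 |  16 | b
   9 |   4 | bcaacaabccaab
  10 |  11 | bccaab
  11 |  13 | caab
  12 |   8 | caabccaab
  13 |   5 | caacaabccaab
  14 |   2 | cabcaacaabccaab
  15 |   0 | cacabcaacaabccaab
  16 |  12 | ccaab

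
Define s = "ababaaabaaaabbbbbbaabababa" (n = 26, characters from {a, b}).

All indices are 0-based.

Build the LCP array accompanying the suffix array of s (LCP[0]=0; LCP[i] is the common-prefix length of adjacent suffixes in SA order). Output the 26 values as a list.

[0, 1, 3, 4, 2, 4, 3, 1, 3, 5, 3, 5, 5, 2, 0, 2, 4, 3, 2, 4, 4, 1, 2, 3, 4, 5]

rank→(start, suffix):
  0 → (25, 'a')
  1 → (8, 'aaaabbbbbbaabababa')
  2 → (4, 'aaabaaaabbbbbbaabababa')
  3 → (9, 'aaabbbbbbaabababa')
  4 → (5, 'aabaaaabbbbbbaabababa')
  5 → (18, 'aabababa')
  6 → (10, 'aabbbbbbaabababa')
  7 → (23, 'aba')
  8 → (6, 'abaaaabbbbbbaabababa')
  9 → (2, 'abaaabaaaabbbbbbaabababa')
  10 → (21, 'ababa')
  11 → (0, 'ababaaabaaaabbbbbbaabababa')
  12 → (19, 'abababa')
  13 → (11, 'abbbbbbaabababa')
  14 → (24, 'ba')
  15 → (7, 'baaaabbbbbbaabababa')
  16 → (3, 'baaabaaaabbbbbbaabababa')
  17 → (17, 'baabababa')
  18 → (22, 'baba')
  19 → (1, 'babaaabaaaabbbbbbaabababa')
  20 → (20, 'bababa')
  21 → (16, 'bbaabababa')
  22 → (15, 'bbbaabababa')
  23 → (14, 'bbbbaabababa')
  24 → (13, 'bbbbbaabababa')
  25 → (12, 'bbbbbbaabababa')

SA = [25, 8, 4, 9, 5, 18, 10, 23, 6, 2, 21, 0, 19, 11, 24, 7, 3, 17, 22, 1, 20, 16, 15, 14, 13, 12]
[i] adj suffixes → lcp
  [1] 25/8 → 1 ('a')
  [2] 8/4 → 3 ('aaa')
  [3] 4/9 → 4 ('aaab')
  [4] 9/5 → 2 ('aa')
  [5] 5/18 → 4 ('aaba')
  [6] 18/10 → 3 ('aab')
  [7] 10/23 → 1 ('a')
  [8] 23/6 → 3 ('aba')
  [9] 6/2 → 5 ('abaaa')
  [10] 2/21 → 3 ('aba')
  [11] 21/0 → 5 ('ababa')
  [12] 0/19 → 5 ('ababa')
  [13] 19/11 → 2 ('ab')
  [14] 11/24 → 0 ('')
  [15] 24/7 → 2 ('ba')
  [16] 7/3 → 4 ('baaa')
  [17] 3/17 → 3 ('baa')
  [18] 17/22 → 2 ('ba')
  [19] 22/1 → 4 ('baba')
  [20] 1/20 → 4 ('baba')
  [21] 20/16 → 1 ('b')
  [22] 16/15 → 2 ('bb')
  [23] 15/14 → 3 ('bbb')
  [24] 14/13 → 4 ('bbbb')
  [25] 13/12 → 5 ('bbbbb')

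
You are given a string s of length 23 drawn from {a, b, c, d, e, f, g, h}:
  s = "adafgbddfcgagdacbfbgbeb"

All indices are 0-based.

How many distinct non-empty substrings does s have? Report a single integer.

rank→(start, suffix):
  0 → (14, 'acbfbgbeb')
  1 → (0, 'adafgbddfcgagdacbfbgbeb')
  2 → (2, 'afgbddfcgagdacbfbgbeb')
  3 → (11, 'agdacbfbgbeb')
  4 → (22, 'b')
  5 → (5, 'bddfcgagdacbfbgbeb')
  6 → (20, 'beb')
  7 → (16, 'bfbgbeb')
  8 → (18, 'bgbeb')
  9 → (15, 'cbfbgbeb')
  10 → (9, 'cgagdacbfbgbeb')
  11 → (13, 'dacbfbgbeb')
  12 → (1, 'dafgbddfcgagdacbfbgbeb')
  13 → (6, 'ddfcgagdacbfbgbeb')
  14 → (7, 'dfcgagdacbfbgbeb')
  15 → (21, 'eb')
  16 → (17, 'fbgbeb')
  17 → (8, 'fcgagdacbfbgbeb')
  18 → (3, 'fgbddfcgagdacbfbgbeb')
  19 → (10, 'gagdacbfbgbeb')
  20 → (4, 'gbddfcgagdacbfbgbeb')
  21 → (19, 'gbeb')
  22 → (12, 'gdacbfbgbeb')

SA = [14, 0, 2, 11, 22, 5, 20, 16, 18, 15, 9, 13, 1, 6, 7, 21, 17, 8, 3, 10, 4, 19, 12]
rank  pair      lcp
   1  s[14:],s[0:]  1  'a'
   2  s[0:],s[2:]  1  'a'
   3  s[2:],s[11:]  1  'a'
   4  s[11:],s[22:]  0  ''
   5  s[22:],s[5:]  1  'b'
   6  s[5:],s[20:]  1  'b'
   7  s[20:],s[16:]  1  'b'
   8  s[16:],s[18:]  1  'b'
   9  s[18:],s[15:]  0  ''
  10  s[15:],s[9:]  1  'c'
  11  s[9:],s[13:]  0  ''
  12  s[13:],s[1:]  2  'da'
  13  s[1:],s[6:]  1  'd'
  14  s[6:],s[7:]  1  'd'
  15  s[7:],s[21:]  0  ''
  16  s[21:],s[17:]  0  ''
  17  s[17:],s[8:]  1  'f'
  18  s[8:],s[3:]  1  'f'
  19  s[3:],s[10:]  0  ''
  20  s[10:],s[4:]  1  'g'
  21  s[4:],s[19:]  2  'gb'
  22  s[19:],s[12:]  1  'g'

n(n+1)/2 = 23·24/2 = 276
Σ LCP = 0 + 1 + 1 + 1 + 0 + 1 + 1 + 1 + 1 + 0 + 1 + 0 + 2 + 1 + 1 + 0 + 0 + 1 + 1 + 0 + 1 + 2 + 1 = 18
distinct = 276 − 18 = 258

258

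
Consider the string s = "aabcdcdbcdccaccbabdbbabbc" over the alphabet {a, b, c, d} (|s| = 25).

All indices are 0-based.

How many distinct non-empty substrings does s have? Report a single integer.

rank→(start, suffix):
  0 → (0, 'aabcdcdbcdccaccbabdbbabbc')
  1 → (21, 'abbc')
  2 → (1, 'abcdcdbcdccaccbabdbbabbc')
  3 → (16, 'abdbbabbc')
  4 → (12, 'accbabdbbabbc')
  5 → (20, 'babbc')
  6 → (15, 'babdbbabbc')
  7 → (19, 'bbabbc')
  8 → (22, 'bbc')
  9 → (23, 'bc')
  10 → (7, 'bcdccaccbabdbbabbc')
  11 → (2, 'bcdcdbcdccaccbabdbbabbc')
  12 → (17, 'bdbbabbc')
  13 → (24, 'c')
  14 → (11, 'caccbabdbbabbc')
  15 → (14, 'cbabdbbabbc')
  16 → (10, 'ccaccbabdbbabbc')
  17 → (13, 'ccbabdbbabbc')
  18 → (5, 'cdbcdccaccbabdbbabbc')
  19 → (8, 'cdccaccbabdbbabbc')
  20 → (3, 'cdcdbcdccaccbabdbbabbc')
  21 → (18, 'dbbabbc')
  22 → (6, 'dbcdccaccbabdbbabbc')
  23 → (9, 'dccaccbabdbbabbc')
  24 → (4, 'dcdbcdccaccbabdbbabbc')

SA = [0, 21, 1, 16, 12, 20, 15, 19, 22, 23, 7, 2, 17, 24, 11, 14, 10, 13, 5, 8, 3, 18, 6, 9, 4]
i: (SA[i-1],SA[i]) lcp shared
  1: (0,21) 1 'a'
  2: (21,1) 2 'ab'
  3: (1,16) 2 'ab'
  4: (16,12) 1 'a'
  5: (12,20) 0 ''
  6: (20,15) 3 'bab'
  7: (15,19) 1 'b'
  8: (19,22) 2 'bb'
  9: (22,23) 1 'b'
  10: (23,7) 2 'bc'
  11: (7,2) 4 'bcdc'
  12: (2,17) 1 'b'
  13: (17,24) 0 ''
  14: (24,11) 1 'c'
  15: (11,14) 1 'c'
  16: (14,10) 1 'c'
  17: (10,13) 2 'cc'
  18: (13,5) 1 'c'
  19: (5,8) 2 'cd'
  20: (8,3) 3 'cdc'
  21: (3,18) 0 ''
  22: (18,6) 2 'db'
  23: (6,9) 1 'd'
  24: (9,4) 2 'dc'

n(n+1)/2 = 25·26/2 = 325
Σ LCP = 0 + 1 + 2 + 2 + 1 + 0 + 3 + 1 + 2 + 1 + 2 + 4 + 1 + 0 + 1 + 1 + 1 + 2 + 1 + 2 + 3 + 0 + 2 + 1 + 2 = 36
distinct = 325 − 36 = 289

289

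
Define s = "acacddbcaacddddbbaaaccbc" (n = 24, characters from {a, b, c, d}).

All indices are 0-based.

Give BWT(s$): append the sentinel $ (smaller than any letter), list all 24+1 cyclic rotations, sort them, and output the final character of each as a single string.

cbac$acabdcdbbacaaadddcdc

rank  rotation                   last
    0  $acacddbcaacddddbbaaaccbc  c
    1  aaaccbc$acacddbcaacddddbb  b
    2  aaccbc$acacddbcaacddddbba  a
    3  aacddddbbaaaccbc$acacddbc  c
    4  acacddbcaacddddbbaaaccbc$  $
    5  accbc$acacddbcaacddddbbaa  a
    6  acddbcaacddddbbaaaccbc$ac  c
    7  acddddbbaaaccbc$acacddbca  a
    8  baaaccbc$acacddbcaacddddb  b
    9  bbaaaccbc$acacddbcaacdddd  d
   10  bc$acacddbcaacddddbbaaacc  c
   11  bcaacddddbbaaaccbc$acacdd  d
   12  c$acacddbcaacddddbbaaaccb  b
   13  caacddddbbaaaccbc$acacddb  b
   14  cacddbcaacddddbbaaaccbc$a  a
   15  cbc$acacddbcaacddddbbaaac  c
   16  ccbc$acacddbcaacddddbbaaa  a
   17  cddbcaacddddbbaaaccbc$aca  a
   18  cddddbbaaaccbc$acacddbcaa  a
   19  dbbaaaccbc$acacddbcaacddd  d
   20  dbcaacddddbbaaaccbc$acacd  d
   21  ddbbaaaccbc$acacddbcaacdd  d
   22  ddbcaacddddbbaaaccbc$acac  c
   23  dddbbaaaccbc$acacddbcaacd  d
   24  ddddbbaaaccbc$acacddbcaac  c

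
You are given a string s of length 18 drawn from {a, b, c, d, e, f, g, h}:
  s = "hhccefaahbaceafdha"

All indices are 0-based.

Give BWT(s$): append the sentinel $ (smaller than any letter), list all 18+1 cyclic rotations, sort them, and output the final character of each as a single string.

ahfbeahhacfcceadah$

rank  rotation             last
    0  $hhccefaahbaceafdha  a
    1  a$hhccefaahbaceafdh  h
    2  aahbaceafdha$hhccef  f
    3  aceafdha$hhccefaahb  b
    4  afdha$hhccefaahbace  e
    5  ahbaceafdha$hhccefa  a
    6  baceafdha$hhccefaah  h
    7  ccefaahbaceafdha$hh  h
    8  ceafdha$hhccefaahba  a
    9  cefaahbaceafdha$hhc  c
   10  dha$hhccefaahbaceaf  f
   11  eafdha$hhccefaahbac  c
   12  efaahbaceafdha$hhcc  c
   13  faahbaceafdha$hhcce  e
   14  fdha$hhccefaahbacea  a
   15  ha$hhccefaahbaceafd  d
   16  hbaceafdha$hhccefaa  a
   17  hccefaahbaceafdha$h  h
   18  hhccefaahbaceafdha$  $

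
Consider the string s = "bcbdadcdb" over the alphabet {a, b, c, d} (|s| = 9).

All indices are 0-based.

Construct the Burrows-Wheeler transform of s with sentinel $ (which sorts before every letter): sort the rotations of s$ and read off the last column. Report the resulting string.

bdd$cbdbca

rank  rotation    last
    0  $bcbdadcdb  b
    1  adcdb$bcbd  d
    2  b$bcbdadcd  d
    3  bcbdadcdb$  $
    4  bdadcdb$bc  c
    5  cbdadcdb$b  b
    6  cdb$bcbdad  d
    7  dadcdb$bcb  b
    8  db$bcbdadc  c
    9  dcdb$bcbda  a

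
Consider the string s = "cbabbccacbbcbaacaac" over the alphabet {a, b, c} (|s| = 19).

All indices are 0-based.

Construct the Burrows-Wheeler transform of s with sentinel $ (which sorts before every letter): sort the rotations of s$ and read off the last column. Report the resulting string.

rank  rotation              last
    0  $cbabbccacbbcbaacaac  c
    1  aac$cbabbccacbbcbaac  c
    2  aacaac$cbabbccacbbcb  b
    3  abbccacbbcbaacaac$cb  b
    4  ac$cbabbccacbbcbaaca  a
    5  acaac$cbabbccacbbcba  a
    6  acbbcbaacaac$cbabbcc  c
    7  baacaac$cbabbccacbbc  c
    8  babbccacbbcbaacaac$c  c
    9  bbcbaacaac$cbabbccac  c
   10  bbccacbbcbaacaac$cba  a
   11  bcbaacaac$cbabbccacb  b
   12  bccacbbcbaacaac$cbab  b
   13  c$cbabbccacbbcbaacaa  a
   14  caac$cbabbccacbbcbaa  a
   15  cacbbcbaacaac$cbabbc  c
   16  cbaacaac$cbabbccacbb  b
   17  cbabbccacbbcbaacaac$  $
   18  cbbcbaacaac$cbabbcca  a
   19  ccacbbcbaacaac$cbabb  b

ccbbaaccccabbaacb$ab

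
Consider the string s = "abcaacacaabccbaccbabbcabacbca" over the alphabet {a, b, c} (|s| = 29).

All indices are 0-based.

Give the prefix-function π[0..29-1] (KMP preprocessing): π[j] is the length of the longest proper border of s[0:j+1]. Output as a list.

π[0] = 0
j=1 s[j]='b': π[1]=0 (border '')
j=2 s[j]='c': π[2]=0 (border '')
j=3 s[j]='a': π[3]=1 (border 'a')
j=4 s[j]='a': k: 1→0; π[4]=1 (border 'a')
j=5 s[j]='c': k: 1→0; π[5]=0 (border '')
j=6 s[j]='a': π[6]=1 (border 'a')
j=7 s[j]='c': k: 1→0; π[7]=0 (border '')
j=8 s[j]='a': π[8]=1 (border 'a')
j=9 s[j]='a': k: 1→0; π[9]=1 (border 'a')
j=10 s[j]='b': π[10]=2 (border 'ab')
j=11 s[j]='c': π[11]=3 (border 'abc')
j=12 s[j]='c': k: 3→0; π[12]=0 (border '')
j=13 s[j]='b': π[13]=0 (border '')
j=14 s[j]='a': π[14]=1 (border 'a')
j=15 s[j]='c': k: 1→0; π[15]=0 (border '')
j=16 s[j]='c': π[16]=0 (border '')
j=17 s[j]='b': π[17]=0 (border '')
j=18 s[j]='a': π[18]=1 (border 'a')
j=19 s[j]='b': π[19]=2 (border 'ab')
j=20 s[j]='b': k: 2→0; π[20]=0 (border '')
j=21 s[j]='c': π[21]=0 (border '')
j=22 s[j]='a': π[22]=1 (border 'a')
j=23 s[j]='b': π[23]=2 (border 'ab')
j=24 s[j]='a': k: 2→0; π[24]=1 (border 'a')
j=25 s[j]='c': k: 1→0; π[25]=0 (border '')
j=26 s[j]='b': π[26]=0 (border '')
j=27 s[j]='c': π[27]=0 (border '')
j=28 s[j]='a': π[28]=1 (border 'a')

[0, 0, 0, 1, 1, 0, 1, 0, 1, 1, 2, 3, 0, 0, 1, 0, 0, 0, 1, 2, 0, 0, 1, 2, 1, 0, 0, 0, 1]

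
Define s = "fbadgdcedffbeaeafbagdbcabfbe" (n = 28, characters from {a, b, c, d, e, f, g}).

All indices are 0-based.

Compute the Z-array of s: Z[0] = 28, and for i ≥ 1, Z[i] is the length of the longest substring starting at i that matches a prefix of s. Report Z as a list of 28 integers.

Z[0]=28
i=1: fresh scan; Z[1]=0
i=2: fresh scan; Z[2]=0
i=3: fresh scan; Z[3]=0
i=4: fresh scan; Z[4]=0
i=5: fresh scan; Z[5]=0
i=6: fresh scan; Z[6]=0
i=7: fresh scan; Z[7]=0
i=8: fresh scan; Z[8]=0
i=9: fresh scan; Z[9]=1 grow→box=[9,10)
i=10: fresh scan; Z[10]=2 grow→box=[10,12)
i=11: min(r-i=1, Z[1]=0)=0; Z[11]=0
i=12: fresh scan; Z[12]=0
i=13: fresh scan; Z[13]=0
i=14: fresh scan; Z[14]=0
i=15: fresh scan; Z[15]=0
i=16: fresh scan; Z[16]=3 grow→box=[16,19)
i=17: min(r-i=2, Z[1]=0)=0; Z[17]=0
i=18: min(r-i=1, Z[2]=0)=0; Z[18]=0
i=19: fresh scan; Z[19]=0
i=20: fresh scan; Z[20]=0
i=21: fresh scan; Z[21]=0
i=22: fresh scan; Z[22]=0
i=23: fresh scan; Z[23]=0
i=24: fresh scan; Z[24]=0
i=25: fresh scan; Z[25]=2 grow→box=[25,27)
i=26: min(r-i=1, Z[1]=0)=0; Z[26]=0
i=27: fresh scan; Z[27]=0

[28, 0, 0, 0, 0, 0, 0, 0, 0, 1, 2, 0, 0, 0, 0, 0, 3, 0, 0, 0, 0, 0, 0, 0, 0, 2, 0, 0]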